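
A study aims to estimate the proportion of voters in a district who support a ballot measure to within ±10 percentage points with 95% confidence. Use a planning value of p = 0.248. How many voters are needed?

For a proportion with margin E = 0.1 at 95% confidence, z = 1.960.
n = p̂(1−p̂)(z/E)² = 0.248 × 0.752 × (1.960/0.1)² = 71.64
Round up: n = 72.

72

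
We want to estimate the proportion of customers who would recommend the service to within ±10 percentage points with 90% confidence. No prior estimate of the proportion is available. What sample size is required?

68

For a proportion with margin E = 0.1 at 90% confidence, z = 1.645.
With no prior estimate, use p = 0.5, which maximizes p(1−p) at 0.25.
n = 0.25 × (z/E)² = 0.25 × (1.645/0.1)² = 67.65
Round up: n = 68.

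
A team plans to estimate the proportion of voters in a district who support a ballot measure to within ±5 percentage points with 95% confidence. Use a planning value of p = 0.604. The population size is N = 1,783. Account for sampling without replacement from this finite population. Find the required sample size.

For a proportion with margin E = 0.05 at 95% confidence, z = 1.960.
n = p̂(1−p̂)(z/E)² = 0.604 × 0.396 × (1.960/0.05)² = 367.54 — call this n₀.
Finite-population correction with N = 1,783: n = n₀ / (1 + (n₀−1)/N) = 367.54 / 1.206 = 304.76
Round up: n = 305.

305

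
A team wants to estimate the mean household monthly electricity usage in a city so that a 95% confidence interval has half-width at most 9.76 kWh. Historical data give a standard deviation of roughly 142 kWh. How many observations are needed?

814

For a mean, the margin of error is E = z·σ/√n, so n = (zσ/E)².
At 95% confidence, z = 1.960.
n = (1.960 × 142 / 9.76)² = 813.18
Round up: n = 814.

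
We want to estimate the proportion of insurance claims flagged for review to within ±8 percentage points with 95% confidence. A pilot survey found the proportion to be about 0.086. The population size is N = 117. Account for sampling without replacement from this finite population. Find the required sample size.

n = 34

For a proportion with margin E = 0.08 at 95% confidence, z = 1.960.
n = p̂(1−p̂)(z/E)² = 0.086 × 0.914 × (1.960/0.08)² = 47.18 — call this n₀.
Finite-population correction with N = 117: n = n₀ / (1 + (n₀−1)/N) = 47.18 / 1.395 = 33.82
Round up: n = 34.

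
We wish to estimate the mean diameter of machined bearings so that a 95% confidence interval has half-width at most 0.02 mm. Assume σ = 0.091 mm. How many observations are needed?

For a mean, the margin of error is E = z·σ/√n, so n = (zσ/E)².
At 95% confidence, z = 1.960.
n = (1.960 × 0.091 / 0.02)² = 79.53
Round up: n = 80.

80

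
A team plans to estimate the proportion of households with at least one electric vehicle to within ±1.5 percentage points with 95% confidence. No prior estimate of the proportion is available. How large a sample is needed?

4269

For a proportion with margin E = 0.015 at 95% confidence, z = 1.960.
With no prior estimate, use p = 0.5, which maximizes p(1−p) at 0.25.
n = 0.25 × (z/E)² = 0.25 × (1.960/0.015)² = 4268.44
Round up: n = 4269.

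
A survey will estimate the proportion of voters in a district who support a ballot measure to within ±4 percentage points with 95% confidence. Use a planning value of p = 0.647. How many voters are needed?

n = 549

For a proportion with margin E = 0.04 at 95% confidence, z = 1.960.
n = p̂(1−p̂)(z/E)² = 0.647 × 0.353 × (1.960/0.04)² = 548.37
Round up: n = 549.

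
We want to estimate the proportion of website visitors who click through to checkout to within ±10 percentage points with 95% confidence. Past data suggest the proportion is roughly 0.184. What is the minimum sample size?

n = 58

For a proportion with margin E = 0.1 at 95% confidence, z = 1.960.
n = p̂(1−p̂)(z/E)² = 0.184 × 0.816 × (1.960/0.1)² = 57.68
Round up: n = 58.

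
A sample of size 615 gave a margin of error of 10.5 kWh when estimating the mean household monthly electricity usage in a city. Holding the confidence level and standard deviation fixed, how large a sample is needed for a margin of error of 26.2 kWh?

Margin of error scales as 1/√n, so n₂ = n₁·(E₁/E₂)².
n₂ = 615 × (10.5/26.2)² = 615 × 0.1606 = 98.77
Round up: n₂ = 99.

n = 99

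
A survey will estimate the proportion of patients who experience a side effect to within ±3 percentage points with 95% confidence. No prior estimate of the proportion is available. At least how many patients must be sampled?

For a proportion with margin E = 0.03 at 95% confidence, z = 1.960.
With no prior estimate, use p = 0.5, which maximizes p(1−p) at 0.25.
n = 0.25 × (z/E)² = 0.25 × (1.960/0.03)² = 1067.11
Round up: n = 1068.

1068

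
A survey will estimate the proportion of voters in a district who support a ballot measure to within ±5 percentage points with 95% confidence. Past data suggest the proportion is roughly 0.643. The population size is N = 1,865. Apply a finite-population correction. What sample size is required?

For a proportion with margin E = 0.05 at 95% confidence, z = 1.960.
n = p̂(1−p̂)(z/E)² = 0.643 × 0.357 × (1.960/0.05)² = 352.74 — call this n₀.
Finite-population correction with N = 1,865: n = n₀ / (1 + (n₀−1)/N) = 352.74 / 1.189 = 296.67
Round up: n = 297.

297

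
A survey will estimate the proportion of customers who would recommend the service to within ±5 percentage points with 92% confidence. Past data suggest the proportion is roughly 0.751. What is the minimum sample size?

230

For a proportion with margin E = 0.05 at 92% confidence, z = 1.751.
n = p̂(1−p̂)(z/E)² = 0.751 × 0.249 × (1.751/0.05)² = 229.34
Round up: n = 230.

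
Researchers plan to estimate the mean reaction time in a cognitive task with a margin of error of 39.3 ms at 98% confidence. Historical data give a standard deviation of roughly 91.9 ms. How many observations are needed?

n = 30

For a mean, the margin of error is E = z·σ/√n, so n = (zσ/E)².
At 98% confidence, z = 2.326.
n = (2.326 × 91.9 / 39.3)² = 29.58
Round up: n = 30.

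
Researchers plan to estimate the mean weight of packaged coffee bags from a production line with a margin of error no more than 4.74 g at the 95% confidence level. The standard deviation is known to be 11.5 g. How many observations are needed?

23

For a mean, the margin of error is E = z·σ/√n, so n = (zσ/E)².
At 95% confidence, z = 1.960.
n = (1.960 × 11.5 / 4.74)² = 22.61
Round up: n = 23.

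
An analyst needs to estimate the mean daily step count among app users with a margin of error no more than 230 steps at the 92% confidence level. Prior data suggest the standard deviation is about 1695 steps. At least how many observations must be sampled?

n = 167

For a mean, the margin of error is E = z·σ/√n, so n = (zσ/E)².
At 92% confidence, z = 1.751.
n = (1.751 × 1695 / 230)² = 166.52
Round up: n = 167.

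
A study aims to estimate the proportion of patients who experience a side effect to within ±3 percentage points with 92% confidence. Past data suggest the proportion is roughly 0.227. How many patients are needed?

For a proportion with margin E = 0.03 at 92% confidence, z = 1.751.
n = p̂(1−p̂)(z/E)² = 0.227 × 0.773 × (1.751/0.03)² = 597.77
Round up: n = 598.

n = 598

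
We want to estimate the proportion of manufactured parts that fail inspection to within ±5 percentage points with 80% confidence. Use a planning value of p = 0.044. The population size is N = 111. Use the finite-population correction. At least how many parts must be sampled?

For a proportion with margin E = 0.05 at 80% confidence, z = 1.282.
n = p̂(1−p̂)(z/E)² = 0.044 × 0.956 × (1.282/0.05)² = 27.65 — call this n₀.
Finite-population correction with N = 111: n = n₀ / (1 + (n₀−1)/N) = 27.65 / 1.24 = 22.30
Round up: n = 23.

23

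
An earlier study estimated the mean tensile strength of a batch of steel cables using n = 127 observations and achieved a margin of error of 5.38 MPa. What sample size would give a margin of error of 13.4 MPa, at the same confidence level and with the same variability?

Margin of error scales as 1/√n, so n₂ = n₁·(E₁/E₂)².
n₂ = 127 × (5.38/13.4)² = 127 × 0.1612 = 20.47
Round up: n₂ = 21.

n = 21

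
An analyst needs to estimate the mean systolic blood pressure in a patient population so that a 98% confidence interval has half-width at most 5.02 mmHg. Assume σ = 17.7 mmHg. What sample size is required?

68

For a mean, the margin of error is E = z·σ/√n, so n = (zσ/E)².
At 98% confidence, z = 2.326.
n = (2.326 × 17.7 / 5.02)² = 67.26
Round up: n = 68.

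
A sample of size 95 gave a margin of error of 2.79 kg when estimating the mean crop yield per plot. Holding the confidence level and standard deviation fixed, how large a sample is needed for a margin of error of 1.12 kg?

Margin of error scales as 1/√n, so n₂ = n₁·(E₁/E₂)².
n₂ = 95 × (2.79/1.12)² = 95 × 6.205 = 589.48
Round up: n₂ = 590.

590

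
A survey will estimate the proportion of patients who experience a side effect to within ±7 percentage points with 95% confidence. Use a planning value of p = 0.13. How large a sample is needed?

For a proportion with margin E = 0.07 at 95% confidence, z = 1.960.
n = p̂(1−p̂)(z/E)² = 0.13 × 0.87 × (1.960/0.07)² = 88.67
Round up: n = 89.

89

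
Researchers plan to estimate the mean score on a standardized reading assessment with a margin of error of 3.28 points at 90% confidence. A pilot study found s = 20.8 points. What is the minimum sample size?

109

For a mean, the margin of error is E = z·σ/√n, so n = (zσ/E)².
At 90% confidence, z = 1.645.
n = (1.645 × 20.8 / 3.28)² = 108.82
Round up: n = 109.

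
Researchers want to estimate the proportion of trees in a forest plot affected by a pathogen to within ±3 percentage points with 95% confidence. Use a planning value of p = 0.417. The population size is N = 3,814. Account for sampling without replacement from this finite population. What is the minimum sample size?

For a proportion with margin E = 0.03 at 95% confidence, z = 1.960.
n = p̂(1−p̂)(z/E)² = 0.417 × 0.583 × (1.960/0.03)² = 1037.71 — call this n₀.
Finite-population correction with N = 3,814: n = n₀ / (1 + (n₀−1)/N) = 1037.71 / 1.272 = 815.81
Round up: n = 816.

n = 816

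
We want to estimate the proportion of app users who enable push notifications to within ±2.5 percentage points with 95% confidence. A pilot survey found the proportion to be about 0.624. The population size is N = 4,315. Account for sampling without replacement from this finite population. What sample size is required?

1082

For a proportion with margin E = 0.025 at 95% confidence, z = 1.960.
n = p̂(1−p̂)(z/E)² = 0.624 × 0.376 × (1.960/0.025)² = 1442.13 — call this n₀.
Finite-population correction with N = 4,315: n = n₀ / (1 + (n₀−1)/N) = 1442.13 / 1.334 = 1081.06
Round up: n = 1082.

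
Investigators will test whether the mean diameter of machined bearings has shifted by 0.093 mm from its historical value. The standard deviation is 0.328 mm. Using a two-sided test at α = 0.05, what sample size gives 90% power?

131

For a one-sample z-test, n = ((z_{α/2} + z_β)·σ/δ)².
z_{α/2} = 1.960 (two-sided α = 0.05); z_β = 1.282 (power 90% → β = 0.1).
n = (3.242 × 0.328 / 0.093)² = 130.74
Round up: n = 131.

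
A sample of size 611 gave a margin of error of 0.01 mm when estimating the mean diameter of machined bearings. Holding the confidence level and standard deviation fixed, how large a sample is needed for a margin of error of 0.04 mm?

39

Margin of error scales as 1/√n, so n₂ = n₁·(E₁/E₂)².
n₂ = 611 × (0.01/0.04)² = 611 × 0.0625 = 38.19
Round up: n₂ = 39.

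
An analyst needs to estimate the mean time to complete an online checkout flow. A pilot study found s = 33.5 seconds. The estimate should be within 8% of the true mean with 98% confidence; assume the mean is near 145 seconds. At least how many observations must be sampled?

46

For a mean, the margin of error is E = z·σ/√n, so n = (zσ/E)².
At 98% confidence, z = 2.326.
E = 8% of 145 = 11.6 seconds.
n = (2.326 × 33.5 / 11.6)² = 45.12
Round up: n = 46.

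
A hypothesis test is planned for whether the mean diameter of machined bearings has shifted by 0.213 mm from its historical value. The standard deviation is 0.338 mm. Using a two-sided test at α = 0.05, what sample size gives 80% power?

20

For a one-sample z-test, n = ((z_{α/2} + z_β)·σ/δ)².
z_{α/2} = 1.960 (two-sided α = 0.05); z_β = 0.842 (power 80% → β = 0.2).
n = (2.802 × 0.338 / 0.213)² = 19.77
Round up: n = 20.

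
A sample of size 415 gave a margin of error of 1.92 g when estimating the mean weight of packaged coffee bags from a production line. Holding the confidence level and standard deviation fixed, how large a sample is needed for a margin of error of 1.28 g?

Margin of error scales as 1/√n, so n₂ = n₁·(E₁/E₂)².
n₂ = 415 × (1.92/1.28)² = 415 × 2.25 = 933.75
Round up: n₂ = 934.

934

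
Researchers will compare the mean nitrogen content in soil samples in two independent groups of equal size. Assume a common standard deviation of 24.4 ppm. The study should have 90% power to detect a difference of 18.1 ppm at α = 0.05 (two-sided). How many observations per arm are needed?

For two equal groups, n per group = 2·((z_{α/2} + z_β)·σ/δ)².
z_{α/2} = 1.960; z_β = 1.282 (power 90%).
n = 2 × (3.242 × 24.4 / 18.1)² = 2 × 19.10 = 38.20
Round up: n = 39 per group.

39 per group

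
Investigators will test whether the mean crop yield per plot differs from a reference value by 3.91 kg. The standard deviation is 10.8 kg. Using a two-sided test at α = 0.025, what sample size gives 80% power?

n = 73

For a one-sample z-test, n = ((z_{α/2} + z_β)·σ/δ)².
z_{α/2} = 2.241 (two-sided α = 0.025); z_β = 0.842 (power 80% → β = 0.2).
n = (3.083 × 10.8 / 3.91)² = 72.52
Round up: n = 73.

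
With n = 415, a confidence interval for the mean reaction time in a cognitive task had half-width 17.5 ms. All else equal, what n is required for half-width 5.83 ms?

3740

Margin of error scales as 1/√n, so n₂ = n₁·(E₁/E₂)².
n₂ = 415 × (17.5/5.83)² = 415 × 9.01 = 3739.15
Round up: n₂ = 3740.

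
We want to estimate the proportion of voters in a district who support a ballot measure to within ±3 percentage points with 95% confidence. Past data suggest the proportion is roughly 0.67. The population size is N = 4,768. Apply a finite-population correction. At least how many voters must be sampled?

n = 788

For a proportion with margin E = 0.03 at 95% confidence, z = 1.960.
n = p̂(1−p̂)(z/E)² = 0.67 × 0.33 × (1.960/0.03)² = 943.75 — call this n₀.
Finite-population correction with N = 4,768: n = n₀ / (1 + (n₀−1)/N) = 943.75 / 1.198 = 787.77
Round up: n = 788.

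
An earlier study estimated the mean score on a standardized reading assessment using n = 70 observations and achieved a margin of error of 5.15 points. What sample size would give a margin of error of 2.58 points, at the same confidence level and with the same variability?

Margin of error scales as 1/√n, so n₂ = n₁·(E₁/E₂)².
n₂ = 70 × (5.15/2.58)² = 70 × 3.985 = 278.95
Round up: n₂ = 279.

n = 279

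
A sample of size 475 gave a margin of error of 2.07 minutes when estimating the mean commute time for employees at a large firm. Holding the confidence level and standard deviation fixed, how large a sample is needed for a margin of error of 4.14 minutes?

n = 119

Margin of error scales as 1/√n, so n₂ = n₁·(E₁/E₂)².
n₂ = 475 × (2.07/4.14)² = 475 × 0.25 = 118.75
Round up: n₂ = 119.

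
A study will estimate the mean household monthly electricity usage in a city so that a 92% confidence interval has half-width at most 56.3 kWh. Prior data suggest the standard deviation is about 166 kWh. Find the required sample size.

For a mean, the margin of error is E = z·σ/√n, so n = (zσ/E)².
At 92% confidence, z = 1.751.
n = (1.751 × 166 / 56.3)² = 26.65
Round up: n = 27.

27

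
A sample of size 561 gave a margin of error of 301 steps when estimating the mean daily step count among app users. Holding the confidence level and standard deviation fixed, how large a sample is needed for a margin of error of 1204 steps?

Margin of error scales as 1/√n, so n₂ = n₁·(E₁/E₂)².
n₂ = 561 × (301/1204)² = 561 × 0.0625 = 35.06
Round up: n₂ = 36.

36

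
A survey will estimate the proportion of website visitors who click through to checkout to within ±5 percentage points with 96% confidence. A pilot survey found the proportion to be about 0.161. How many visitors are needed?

228

For a proportion with margin E = 0.05 at 96% confidence, z = 2.054.
n = p̂(1−p̂)(z/E)² = 0.161 × 0.839 × (2.054/0.05)² = 227.95
Round up: n = 228.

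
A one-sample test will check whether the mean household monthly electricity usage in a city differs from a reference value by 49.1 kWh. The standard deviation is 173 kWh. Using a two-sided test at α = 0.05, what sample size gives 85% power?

112

For a one-sample z-test, n = ((z_{α/2} + z_β)·σ/δ)².
z_{α/2} = 1.960 (two-sided α = 0.05); z_β = 1.036 (power 85% → β = 0.15).
n = (2.996 × 173 / 49.1)² = 111.43
Round up: n = 112.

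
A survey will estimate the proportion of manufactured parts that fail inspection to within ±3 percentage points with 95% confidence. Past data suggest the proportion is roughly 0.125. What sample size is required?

For a proportion with margin E = 0.03 at 95% confidence, z = 1.960.
n = p̂(1−p̂)(z/E)² = 0.125 × 0.875 × (1.960/0.03)² = 466.86
Round up: n = 467.

467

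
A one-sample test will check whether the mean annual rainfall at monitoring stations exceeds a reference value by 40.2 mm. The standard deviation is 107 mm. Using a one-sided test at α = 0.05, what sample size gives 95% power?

For a one-sample z-test, n = ((z_α + z_β)·σ/δ)².
z_α = 1.645 (one-sided α = 0.05); z_β = 1.645 (power 95% → β = 0.05).
n = (3.290 × 107 / 40.2)² = 76.68
Round up: n = 77.

77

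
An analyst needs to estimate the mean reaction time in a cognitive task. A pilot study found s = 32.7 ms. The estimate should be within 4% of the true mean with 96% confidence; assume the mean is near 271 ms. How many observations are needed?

For a mean, the margin of error is E = z·σ/√n, so n = (zσ/E)².
At 96% confidence, z = 2.054.
E = 4% of 271 = 10.84 ms.
n = (2.054 × 32.7 / 10.84)² = 38.39
Round up: n = 39.

39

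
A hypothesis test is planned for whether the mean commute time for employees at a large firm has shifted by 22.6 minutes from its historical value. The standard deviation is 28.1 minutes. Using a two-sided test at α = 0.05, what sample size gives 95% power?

For a one-sample z-test, n = ((z_{α/2} + z_β)·σ/δ)².
z_{α/2} = 1.960 (two-sided α = 0.05); z_β = 1.645 (power 95% → β = 0.05).
n = (3.605 × 28.1 / 22.6)² = 20.09
Round up: n = 21.

21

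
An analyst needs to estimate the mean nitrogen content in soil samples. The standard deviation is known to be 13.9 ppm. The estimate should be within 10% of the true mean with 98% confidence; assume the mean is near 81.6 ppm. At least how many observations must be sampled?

For a mean, the margin of error is E = z·σ/√n, so n = (zσ/E)².
At 98% confidence, z = 2.326.
E = 10% of 81.6 = 8.16 ppm.
n = (2.326 × 13.9 / 8.16)² = 15.70
Round up: n = 16.

n = 16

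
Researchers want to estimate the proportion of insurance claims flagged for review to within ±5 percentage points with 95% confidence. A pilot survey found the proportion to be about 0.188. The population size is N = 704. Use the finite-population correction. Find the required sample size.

177

For a proportion with margin E = 0.05 at 95% confidence, z = 1.960.
n = p̂(1−p̂)(z/E)² = 0.188 × 0.812 × (1.960/0.05)² = 234.58 — call this n₀.
Finite-population correction with N = 704: n = n₀ / (1 + (n₀−1)/N) = 234.58 / 1.332 = 176.11
Round up: n = 177.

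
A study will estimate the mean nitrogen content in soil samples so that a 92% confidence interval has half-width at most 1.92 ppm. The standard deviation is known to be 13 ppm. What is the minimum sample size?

141

For a mean, the margin of error is E = z·σ/√n, so n = (zσ/E)².
At 92% confidence, z = 1.751.
n = (1.751 × 13 / 1.92)² = 140.56
Round up: n = 141.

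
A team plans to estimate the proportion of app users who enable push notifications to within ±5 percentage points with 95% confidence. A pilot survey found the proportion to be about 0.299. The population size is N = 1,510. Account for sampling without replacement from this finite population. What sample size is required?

For a proportion with margin E = 0.05 at 95% confidence, z = 1.960.
n = p̂(1−p̂)(z/E)² = 0.299 × 0.701 × (1.960/0.05)² = 322.08 — call this n₀.
Finite-population correction with N = 1,510: n = n₀ / (1 + (n₀−1)/N) = 322.08 / 1.213 = 265.52
Round up: n = 266.

n = 266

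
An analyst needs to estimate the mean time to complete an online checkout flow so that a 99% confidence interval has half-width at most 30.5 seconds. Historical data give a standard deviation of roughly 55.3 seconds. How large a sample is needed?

For a mean, the margin of error is E = z·σ/√n, so n = (zσ/E)².
At 99% confidence, z = 2.576.
n = (2.576 × 55.3 / 30.5)² = 21.81
Round up: n = 22.

n = 22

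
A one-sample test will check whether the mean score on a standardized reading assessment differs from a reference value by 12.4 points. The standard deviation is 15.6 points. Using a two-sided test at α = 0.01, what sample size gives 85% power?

For a one-sample z-test, n = ((z_{α/2} + z_β)·σ/δ)².
z_{α/2} = 2.576 (two-sided α = 0.01); z_β = 1.036 (power 85% → β = 0.15).
n = (3.612 × 15.6 / 12.4)² = 20.65
Round up: n = 21.

21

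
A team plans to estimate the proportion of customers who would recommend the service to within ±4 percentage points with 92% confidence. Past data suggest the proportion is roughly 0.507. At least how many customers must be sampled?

479

For a proportion with margin E = 0.04 at 92% confidence, z = 1.751.
n = p̂(1−p̂)(z/E)² = 0.507 × 0.493 × (1.751/0.04)² = 478.97
Round up: n = 479.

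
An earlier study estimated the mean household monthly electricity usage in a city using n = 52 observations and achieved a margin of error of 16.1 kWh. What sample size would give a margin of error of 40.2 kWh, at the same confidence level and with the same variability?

9

Margin of error scales as 1/√n, so n₂ = n₁·(E₁/E₂)².
n₂ = 52 × (16.1/40.2)² = 52 × 0.1604 = 8.34
Round up: n₂ = 9.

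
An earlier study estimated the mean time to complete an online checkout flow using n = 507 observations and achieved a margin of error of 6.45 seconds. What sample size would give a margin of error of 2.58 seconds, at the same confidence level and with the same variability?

n = 3169

Margin of error scales as 1/√n, so n₂ = n₁·(E₁/E₂)².
n₂ = 507 × (6.45/2.58)² = 507 × 6.25 = 3168.75
Round up: n₂ = 3169.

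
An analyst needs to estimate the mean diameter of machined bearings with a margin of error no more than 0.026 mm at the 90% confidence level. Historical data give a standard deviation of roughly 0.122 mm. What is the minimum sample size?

n = 60

For a mean, the margin of error is E = z·σ/√n, so n = (zσ/E)².
At 90% confidence, z = 1.645.
n = (1.645 × 0.122 / 0.026)² = 59.58
Round up: n = 60.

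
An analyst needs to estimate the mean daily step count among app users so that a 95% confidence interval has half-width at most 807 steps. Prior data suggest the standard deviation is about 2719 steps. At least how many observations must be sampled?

For a mean, the margin of error is E = z·σ/√n, so n = (zσ/E)².
At 95% confidence, z = 1.960.
n = (1.960 × 2719 / 807)² = 43.61
Round up: n = 44.

n = 44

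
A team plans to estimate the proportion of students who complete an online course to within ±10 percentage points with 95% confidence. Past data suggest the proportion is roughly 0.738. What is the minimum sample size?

For a proportion with margin E = 0.1 at 95% confidence, z = 1.960.
n = p̂(1−p̂)(z/E)² = 0.738 × 0.262 × (1.960/0.1)² = 74.28
Round up: n = 75.

75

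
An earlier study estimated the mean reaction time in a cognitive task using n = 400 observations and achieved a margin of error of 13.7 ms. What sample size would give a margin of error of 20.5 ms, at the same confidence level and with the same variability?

179

Margin of error scales as 1/√n, so n₂ = n₁·(E₁/E₂)².
n₂ = 400 × (13.7/20.5)² = 400 × 0.4466 = 178.64
Round up: n₂ = 179.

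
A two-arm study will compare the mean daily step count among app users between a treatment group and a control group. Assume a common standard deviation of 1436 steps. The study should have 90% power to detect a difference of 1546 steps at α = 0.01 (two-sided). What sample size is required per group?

26 per group

For two equal groups, n per group = 2·((z_{α/2} + z_β)·σ/δ)².
z_{α/2} = 2.576; z_β = 1.282 (power 90%).
n = 2 × (3.858 × 1436 / 1546)² = 2 × 12.84 = 25.68
Round up: n = 26 per group.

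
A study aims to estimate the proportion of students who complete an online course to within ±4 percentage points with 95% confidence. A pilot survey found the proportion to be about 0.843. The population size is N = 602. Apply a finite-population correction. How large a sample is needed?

209

For a proportion with margin E = 0.04 at 95% confidence, z = 1.960.
n = p̂(1−p̂)(z/E)² = 0.843 × 0.157 × (1.960/0.04)² = 317.77 — call this n₀.
Finite-population correction with N = 602: n = n₀ / (1 + (n₀−1)/N) = 317.77 / 1.526 = 208.24
Round up: n = 209.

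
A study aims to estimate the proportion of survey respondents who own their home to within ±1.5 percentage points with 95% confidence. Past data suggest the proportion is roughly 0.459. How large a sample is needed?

4240

For a proportion with margin E = 0.015 at 95% confidence, z = 1.960.
n = p̂(1−p̂)(z/E)² = 0.459 × 0.541 × (1.960/0.015)² = 4239.74
Round up: n = 4240.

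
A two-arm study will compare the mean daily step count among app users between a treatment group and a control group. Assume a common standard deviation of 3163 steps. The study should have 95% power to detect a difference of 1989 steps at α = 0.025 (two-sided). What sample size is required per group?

77 per group

For two equal groups, n per group = 2·((z_{α/2} + z_β)·σ/δ)².
z_{α/2} = 2.241; z_β = 1.645 (power 95%).
n = 2 × (3.886 × 3163 / 1989)² = 2 × 38.19 = 76.38
Round up: n = 77 per group.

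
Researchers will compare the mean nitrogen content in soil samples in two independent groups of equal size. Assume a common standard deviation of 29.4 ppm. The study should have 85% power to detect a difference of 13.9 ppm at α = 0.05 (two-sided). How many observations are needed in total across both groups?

162 total

For two equal groups, n per group = 2·((z_{α/2} + z_β)·σ/δ)².
z_{α/2} = 1.960; z_β = 1.036 (power 85%).
n = 2 × (2.996 × 29.4 / 13.9)² = 2 × 40.16 = 80.32
Round up: n = 81 per group.
Total across both groups: 2 × 81 = 162.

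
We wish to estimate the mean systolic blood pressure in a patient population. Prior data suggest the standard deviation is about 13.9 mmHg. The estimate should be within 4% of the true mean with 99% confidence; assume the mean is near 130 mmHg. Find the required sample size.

For a mean, the margin of error is E = z·σ/√n, so n = (zσ/E)².
At 99% confidence, z = 2.576.
E = 4% of 130 = 5.2 mmHg.
n = (2.576 × 13.9 / 5.2)² = 47.41
Round up: n = 48.

48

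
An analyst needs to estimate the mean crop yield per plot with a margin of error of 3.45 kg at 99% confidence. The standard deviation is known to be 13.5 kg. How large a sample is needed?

102

For a mean, the margin of error is E = z·σ/√n, so n = (zσ/E)².
At 99% confidence, z = 2.576.
n = (2.576 × 13.5 / 3.45)² = 101.61
Round up: n = 102.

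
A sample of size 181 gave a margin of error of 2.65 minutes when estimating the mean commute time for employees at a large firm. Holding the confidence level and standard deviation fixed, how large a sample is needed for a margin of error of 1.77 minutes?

406

Margin of error scales as 1/√n, so n₂ = n₁·(E₁/E₂)².
n₂ = 181 × (2.65/1.77)² = 181 × 2.242 = 405.80
Round up: n₂ = 406.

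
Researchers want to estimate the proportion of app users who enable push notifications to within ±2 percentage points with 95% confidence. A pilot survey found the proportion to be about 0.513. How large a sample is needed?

For a proportion with margin E = 0.02 at 95% confidence, z = 1.960.
n = p̂(1−p̂)(z/E)² = 0.513 × 0.487 × (1.960/0.02)² = 2399.38
Round up: n = 2400.

2400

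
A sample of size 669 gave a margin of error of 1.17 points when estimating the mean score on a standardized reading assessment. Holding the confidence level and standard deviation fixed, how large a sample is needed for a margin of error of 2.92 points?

Margin of error scales as 1/√n, so n₂ = n₁·(E₁/E₂)².
n₂ = 669 × (1.17/2.92)² = 669 × 0.1605 = 107.37
Round up: n₂ = 108.

108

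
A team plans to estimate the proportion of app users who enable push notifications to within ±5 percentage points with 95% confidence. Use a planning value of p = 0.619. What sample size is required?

For a proportion with margin E = 0.05 at 95% confidence, z = 1.960.
n = p̂(1−p̂)(z/E)² = 0.619 × 0.381 × (1.960/0.05)² = 362.40
Round up: n = 363.

363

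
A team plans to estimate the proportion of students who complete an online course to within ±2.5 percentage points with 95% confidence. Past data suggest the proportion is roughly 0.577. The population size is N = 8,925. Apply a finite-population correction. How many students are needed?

For a proportion with margin E = 0.025 at 95% confidence, z = 1.960.
n = p̂(1−p̂)(z/E)² = 0.577 × 0.423 × (1.960/0.025)² = 1500.20 — call this n₀.
Finite-population correction with N = 8,925: n = n₀ / (1 + (n₀−1)/N) = 1500.20 / 1.168 = 1284.42
Round up: n = 1285.

n = 1285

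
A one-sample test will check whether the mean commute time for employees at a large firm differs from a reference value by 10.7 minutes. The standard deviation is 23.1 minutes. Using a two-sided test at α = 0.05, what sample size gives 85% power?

For a one-sample z-test, n = ((z_{α/2} + z_β)·σ/δ)².
z_{α/2} = 1.960 (two-sided α = 0.05); z_β = 1.036 (power 85% → β = 0.15).
n = (2.996 × 23.1 / 10.7)² = 41.84
Round up: n = 42.

42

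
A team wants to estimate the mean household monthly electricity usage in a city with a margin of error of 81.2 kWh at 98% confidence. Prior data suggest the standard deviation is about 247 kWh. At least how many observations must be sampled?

51

For a mean, the margin of error is E = z·σ/√n, so n = (zσ/E)².
At 98% confidence, z = 2.326.
n = (2.326 × 247 / 81.2)² = 50.06
Round up: n = 51.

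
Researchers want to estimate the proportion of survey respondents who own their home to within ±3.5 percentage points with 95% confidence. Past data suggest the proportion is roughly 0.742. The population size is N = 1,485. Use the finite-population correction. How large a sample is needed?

428

For a proportion with margin E = 0.035 at 95% confidence, z = 1.960.
n = p̂(1−p̂)(z/E)² = 0.742 × 0.258 × (1.960/0.035)² = 600.34 — call this n₀.
Finite-population correction with N = 1,485: n = n₀ / (1 + (n₀−1)/N) = 600.34 / 1.404 = 427.59
Round up: n = 428.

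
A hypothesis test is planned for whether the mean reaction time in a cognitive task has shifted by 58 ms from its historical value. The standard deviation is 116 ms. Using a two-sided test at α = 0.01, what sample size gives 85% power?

For a one-sample z-test, n = ((z_{α/2} + z_β)·σ/δ)².
z_{α/2} = 2.576 (two-sided α = 0.01); z_β = 1.036 (power 85% → β = 0.15).
n = (3.612 × 116 / 58)² = 52.19
Round up: n = 53.

n = 53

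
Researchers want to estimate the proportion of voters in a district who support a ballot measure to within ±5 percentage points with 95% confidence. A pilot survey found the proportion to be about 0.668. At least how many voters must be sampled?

For a proportion with margin E = 0.05 at 95% confidence, z = 1.960.
n = p̂(1−p̂)(z/E)² = 0.668 × 0.332 × (1.960/0.05)² = 340.79
Round up: n = 341.

n = 341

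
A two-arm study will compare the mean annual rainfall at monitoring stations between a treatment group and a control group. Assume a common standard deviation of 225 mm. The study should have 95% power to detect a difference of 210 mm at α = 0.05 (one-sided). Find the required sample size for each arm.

25 per group

For two equal groups, n per group = 2·((z_α + z_β)·σ/δ)².
z_α = 1.645; z_β = 1.645 (power 95%).
n = 2 × (3.290 × 225 / 210)² = 2 × 12.43 = 24.86
Round up: n = 25 per group.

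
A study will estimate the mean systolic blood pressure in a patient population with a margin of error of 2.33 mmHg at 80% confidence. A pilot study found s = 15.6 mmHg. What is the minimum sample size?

74

For a mean, the margin of error is E = z·σ/√n, so n = (zσ/E)².
At 80% confidence, z = 1.282.
n = (1.282 × 15.6 / 2.33)² = 73.67
Round up: n = 74.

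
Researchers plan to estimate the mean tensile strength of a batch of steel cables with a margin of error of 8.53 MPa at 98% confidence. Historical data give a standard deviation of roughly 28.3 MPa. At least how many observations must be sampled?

For a mean, the margin of error is E = z·σ/√n, so n = (zσ/E)².
At 98% confidence, z = 2.326.
n = (2.326 × 28.3 / 8.53)² = 59.55
Round up: n = 60.

n = 60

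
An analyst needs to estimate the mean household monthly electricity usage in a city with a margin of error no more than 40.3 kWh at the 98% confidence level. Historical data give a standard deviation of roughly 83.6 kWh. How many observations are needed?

24

For a mean, the margin of error is E = z·σ/√n, so n = (zσ/E)².
At 98% confidence, z = 2.326.
n = (2.326 × 83.6 / 40.3)² = 23.28
Round up: n = 24.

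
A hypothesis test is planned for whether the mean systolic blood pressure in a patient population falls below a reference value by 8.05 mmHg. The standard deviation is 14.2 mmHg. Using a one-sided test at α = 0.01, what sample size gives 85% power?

For a one-sample z-test, n = ((z_α + z_β)·σ/δ)².
z_α = 2.326 (one-sided α = 0.01); z_β = 1.036 (power 85% → β = 0.15).
n = (3.362 × 14.2 / 8.05)² = 35.17
Round up: n = 36.

36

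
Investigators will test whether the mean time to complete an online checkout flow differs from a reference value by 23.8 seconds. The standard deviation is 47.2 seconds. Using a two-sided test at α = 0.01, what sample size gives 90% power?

For a one-sample z-test, n = ((z_{α/2} + z_β)·σ/δ)².
z_{α/2} = 2.576 (two-sided α = 0.01); z_β = 1.282 (power 90% → β = 0.1).
n = (3.858 × 47.2 / 23.8)² = 58.54
Round up: n = 59.

59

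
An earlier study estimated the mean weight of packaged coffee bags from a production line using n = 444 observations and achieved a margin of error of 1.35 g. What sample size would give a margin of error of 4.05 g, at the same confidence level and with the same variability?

n = 50

Margin of error scales as 1/√n, so n₂ = n₁·(E₁/E₂)².
n₂ = 444 × (1.35/4.05)² = 444 × 0.1111 = 49.33
Round up: n₂ = 50.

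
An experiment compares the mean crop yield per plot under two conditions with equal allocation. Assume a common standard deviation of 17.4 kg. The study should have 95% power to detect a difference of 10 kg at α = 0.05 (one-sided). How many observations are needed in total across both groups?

For two equal groups, n per group = 2·((z_α + z_β)·σ/δ)².
z_α = 1.645; z_β = 1.645 (power 95%).
n = 2 × (3.290 × 17.4 / 10)² = 2 × 32.77 = 65.54
Round up: n = 66 per group.
Total across both groups: 2 × 66 = 132.

132 total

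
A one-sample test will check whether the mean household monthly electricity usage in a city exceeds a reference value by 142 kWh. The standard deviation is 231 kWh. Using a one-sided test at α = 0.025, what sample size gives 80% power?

21

For a one-sample z-test, n = ((z_α + z_β)·σ/δ)².
z_α = 1.960 (one-sided α = 0.025); z_β = 0.842 (power 80% → β = 0.2).
n = (2.802 × 231 / 142)² = 20.78
Round up: n = 21.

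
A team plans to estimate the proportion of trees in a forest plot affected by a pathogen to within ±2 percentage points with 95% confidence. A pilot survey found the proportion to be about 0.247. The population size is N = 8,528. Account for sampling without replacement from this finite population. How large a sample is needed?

1478

For a proportion with margin E = 0.02 at 95% confidence, z = 1.960.
n = p̂(1−p̂)(z/E)² = 0.247 × 0.753 × (1.960/0.02)² = 1786.26 — call this n₀.
Finite-population correction with N = 8,528: n = n₀ / (1 + (n₀−1)/N) = 1786.26 / 1.209 = 1477.47
Round up: n = 1478.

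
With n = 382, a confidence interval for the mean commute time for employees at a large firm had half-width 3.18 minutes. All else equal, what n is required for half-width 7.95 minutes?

62

Margin of error scales as 1/√n, so n₂ = n₁·(E₁/E₂)².
n₂ = 382 × (3.18/7.95)² = 382 × 0.16 = 61.12
Round up: n₂ = 62.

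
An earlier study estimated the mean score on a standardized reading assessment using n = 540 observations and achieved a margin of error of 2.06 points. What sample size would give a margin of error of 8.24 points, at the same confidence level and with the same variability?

n = 34

Margin of error scales as 1/√n, so n₂ = n₁·(E₁/E₂)².
n₂ = 540 × (2.06/8.24)² = 540 × 0.0625 = 33.75
Round up: n₂ = 34.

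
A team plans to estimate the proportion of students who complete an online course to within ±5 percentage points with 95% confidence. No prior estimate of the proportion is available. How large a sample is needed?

For a proportion with margin E = 0.05 at 95% confidence, z = 1.960.
With no prior estimate, use p = 0.5, which maximizes p(1−p) at 0.25.
n = 0.25 × (z/E)² = 0.25 × (1.960/0.05)² = 384.16
Round up: n = 385.

385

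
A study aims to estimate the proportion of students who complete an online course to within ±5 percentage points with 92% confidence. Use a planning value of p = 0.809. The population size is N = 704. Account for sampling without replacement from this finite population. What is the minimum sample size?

n = 150

For a proportion with margin E = 0.05 at 92% confidence, z = 1.751.
n = p̂(1−p̂)(z/E)² = 0.809 × 0.191 × (1.751/0.05)² = 189.50 — call this n₀.
Finite-population correction with N = 704: n = n₀ / (1 + (n₀−1)/N) = 189.50 / 1.268 = 149.45
Round up: n = 150.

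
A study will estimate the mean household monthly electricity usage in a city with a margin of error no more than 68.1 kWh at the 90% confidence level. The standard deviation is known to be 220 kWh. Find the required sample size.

For a mean, the margin of error is E = z·σ/√n, so n = (zσ/E)².
At 90% confidence, z = 1.645.
n = (1.645 × 220 / 68.1)² = 28.24
Round up: n = 29.

29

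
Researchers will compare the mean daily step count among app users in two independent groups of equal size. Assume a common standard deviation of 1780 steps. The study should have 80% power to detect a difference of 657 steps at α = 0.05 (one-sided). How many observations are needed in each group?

For two equal groups, n per group = 2·((z_α + z_β)·σ/δ)².
z_α = 1.645; z_β = 0.842 (power 80%).
n = 2 × (2.487 × 1780 / 657)² = 2 × 45.40 = 90.80
Round up: n = 91 per group.

91 per group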